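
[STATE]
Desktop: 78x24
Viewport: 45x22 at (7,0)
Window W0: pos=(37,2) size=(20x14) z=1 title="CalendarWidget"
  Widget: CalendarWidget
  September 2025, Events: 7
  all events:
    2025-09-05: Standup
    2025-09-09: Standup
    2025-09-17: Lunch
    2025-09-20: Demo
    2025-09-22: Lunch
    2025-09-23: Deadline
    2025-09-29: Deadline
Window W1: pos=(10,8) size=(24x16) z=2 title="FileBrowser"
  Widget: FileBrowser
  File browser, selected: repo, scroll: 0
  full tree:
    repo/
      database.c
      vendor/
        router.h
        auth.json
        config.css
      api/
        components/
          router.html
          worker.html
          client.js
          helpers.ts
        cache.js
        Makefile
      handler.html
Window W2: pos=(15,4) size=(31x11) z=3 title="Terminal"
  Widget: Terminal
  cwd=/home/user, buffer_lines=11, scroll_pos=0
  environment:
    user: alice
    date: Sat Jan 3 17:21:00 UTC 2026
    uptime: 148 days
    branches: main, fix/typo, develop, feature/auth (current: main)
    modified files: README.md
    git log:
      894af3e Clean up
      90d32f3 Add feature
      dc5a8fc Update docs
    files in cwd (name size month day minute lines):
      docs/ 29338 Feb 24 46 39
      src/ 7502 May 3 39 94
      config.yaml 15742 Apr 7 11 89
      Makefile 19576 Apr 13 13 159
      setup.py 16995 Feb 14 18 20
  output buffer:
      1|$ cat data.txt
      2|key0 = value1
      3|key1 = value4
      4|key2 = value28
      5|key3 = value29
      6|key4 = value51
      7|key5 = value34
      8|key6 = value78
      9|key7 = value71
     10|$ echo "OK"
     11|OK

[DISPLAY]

                                             
                                             
                              ┏━━━━━━━━━━━━━━
                              ┃ CalendarWidge
        ┏━━━━━━━━━━━━━━━━━━━━━━━━━━━━━┓──────
        ┃ Terminal                    ┃ber 20
        ┠─────────────────────────────┨ Th Fr
        ┃$ cat data.txt               ┃  4  5
   ┏━━━━┃key0 = value1                ┃0 11 1
   ┃ Fil┃key1 = value4                ┃* 18 1
   ┠────┃key2 = value28               ┃24 25 
   ┃> [-┃key3 = value29               ┃      
   ┃    ┃key4 = value51               ┃      
   ┃    ┃key5 = value34               ┃      
   ┃    ┗━━━━━━━━━━━━━━━━━━━━━━━━━━━━━┛      
   ┃    handler.html      ┃   ┗━━━━━━━━━━━━━━
   ┃                      ┃                  
   ┃                      ┃                  
   ┃                      ┃                  
   ┃                      ┃                  
   ┃                      ┃                  
   ┃                      ┃                  


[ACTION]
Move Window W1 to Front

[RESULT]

                                             
                                             
                              ┏━━━━━━━━━━━━━━
                              ┃ CalendarWidge
        ┏━━━━━━━━━━━━━━━━━━━━━━━━━━━━━┓──────
        ┃ Terminal                    ┃ber 20
        ┠─────────────────────────────┨ Th Fr
        ┃$ cat data.txt               ┃  4  5
   ┏━━━━━━━━━━━━━━━━━━━━━━┓           ┃0 11 1
   ┃ FileBrowser          ┃           ┃* 18 1
   ┠──────────────────────┨           ┃24 25 
   ┃> [-] repo/           ┃           ┃      
   ┃    database.c        ┃           ┃      
   ┃    [+] vendor/       ┃           ┃      
   ┃    [+] api/          ┃━━━━━━━━━━━┛      
   ┃    handler.html      ┃   ┗━━━━━━━━━━━━━━
   ┃                      ┃                  
   ┃                      ┃                  
   ┃                      ┃                  
   ┃                      ┃                  
   ┃                      ┃                  
   ┃                      ┃                  


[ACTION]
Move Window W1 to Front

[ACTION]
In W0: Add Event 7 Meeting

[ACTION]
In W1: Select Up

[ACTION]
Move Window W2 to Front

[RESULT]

                                             
                                             
                              ┏━━━━━━━━━━━━━━
                              ┃ CalendarWidge
        ┏━━━━━━━━━━━━━━━━━━━━━━━━━━━━━┓──────
        ┃ Terminal                    ┃ber 20
        ┠─────────────────────────────┨ Th Fr
        ┃$ cat data.txt               ┃  4  5
   ┏━━━━┃key0 = value1                ┃0 11 1
   ┃ Fil┃key1 = value4                ┃* 18 1
   ┠────┃key2 = value28               ┃24 25 
   ┃> [-┃key3 = value29               ┃      
   ┃    ┃key4 = value51               ┃      
   ┃    ┃key5 = value34               ┃      
   ┃    ┗━━━━━━━━━━━━━━━━━━━━━━━━━━━━━┛      
   ┃    handler.html      ┃   ┗━━━━━━━━━━━━━━
   ┃                      ┃                  
   ┃                      ┃                  
   ┃                      ┃                  
   ┃                      ┃                  
   ┃                      ┃                  
   ┃                      ┃                  


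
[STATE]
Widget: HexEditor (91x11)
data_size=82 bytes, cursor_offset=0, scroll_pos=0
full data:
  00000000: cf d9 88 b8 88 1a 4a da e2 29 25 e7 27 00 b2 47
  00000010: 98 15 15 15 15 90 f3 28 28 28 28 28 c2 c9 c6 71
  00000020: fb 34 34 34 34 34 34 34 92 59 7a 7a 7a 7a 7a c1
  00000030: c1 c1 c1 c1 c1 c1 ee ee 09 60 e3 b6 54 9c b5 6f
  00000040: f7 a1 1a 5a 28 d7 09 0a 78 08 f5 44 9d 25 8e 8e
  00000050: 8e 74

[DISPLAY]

00000000  CF d9 88 b8 88 1a 4a da  e2 29 25 e7 27 00 b2 47  |......J..)%.'..G|             
00000010  98 15 15 15 15 90 f3 28  28 28 28 28 c2 c9 c6 71  |.......(((((...q|             
00000020  fb 34 34 34 34 34 34 34  92 59 7a 7a 7a 7a 7a c1  |.4444444.Yzzzzz.|             
00000030  c1 c1 c1 c1 c1 c1 ee ee  09 60 e3 b6 54 9c b5 6f  |.........`..T..o|             
00000040  f7 a1 1a 5a 28 d7 09 0a  78 08 f5 44 9d 25 8e 8e  |...Z(...x..D.%..|             
00000050  8e 74                                             |.t              |             
                                                                                           
                                                                                           
                                                                                           
                                                                                           
                                                                                           


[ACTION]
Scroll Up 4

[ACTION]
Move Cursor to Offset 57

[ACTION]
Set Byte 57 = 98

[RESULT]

00000000  cf d9 88 b8 88 1a 4a da  e2 29 25 e7 27 00 b2 47  |......J..)%.'..G|             
00000010  98 15 15 15 15 90 f3 28  28 28 28 28 c2 c9 c6 71  |.......(((((...q|             
00000020  fb 34 34 34 34 34 34 34  92 59 7a 7a 7a 7a 7a c1  |.4444444.Yzzzzz.|             
00000030  c1 c1 c1 c1 c1 c1 ee ee  09 98 e3 b6 54 9c b5 6f  |............T..o|             
00000040  f7 a1 1a 5a 28 d7 09 0a  78 08 f5 44 9d 25 8e 8e  |...Z(...x..D.%..|             
00000050  8e 74                                             |.t              |             
                                                                                           
                                                                                           
                                                                                           
                                                                                           
                                                                                           


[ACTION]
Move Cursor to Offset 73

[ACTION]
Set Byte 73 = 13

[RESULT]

00000000  cf d9 88 b8 88 1a 4a da  e2 29 25 e7 27 00 b2 47  |......J..)%.'..G|             
00000010  98 15 15 15 15 90 f3 28  28 28 28 28 c2 c9 c6 71  |.......(((((...q|             
00000020  fb 34 34 34 34 34 34 34  92 59 7a 7a 7a 7a 7a c1  |.4444444.Yzzzzz.|             
00000030  c1 c1 c1 c1 c1 c1 ee ee  09 98 e3 b6 54 9c b5 6f  |............T..o|             
00000040  f7 a1 1a 5a 28 d7 09 0a  78 13 f5 44 9d 25 8e 8e  |...Z(...x..D.%..|             
00000050  8e 74                                             |.t              |             
                                                                                           
                                                                                           
                                                                                           
                                                                                           
                                                                                           


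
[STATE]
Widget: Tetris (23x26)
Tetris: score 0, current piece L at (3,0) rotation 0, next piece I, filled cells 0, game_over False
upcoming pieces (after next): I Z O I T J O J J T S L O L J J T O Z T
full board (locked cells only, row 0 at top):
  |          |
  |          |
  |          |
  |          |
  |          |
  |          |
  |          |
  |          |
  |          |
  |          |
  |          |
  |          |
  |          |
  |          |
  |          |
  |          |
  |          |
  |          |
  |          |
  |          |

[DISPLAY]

     ▒    │Next:       
   ▒▒▒    │████        
          │            
          │            
          │            
          │            
          │Score:      
          │0           
          │            
          │            
          │            
          │            
          │            
          │            
          │            
          │            
          │            
          │            
          │            
          │            
          │            
          │            
          │            
          │            
          │            
          │            


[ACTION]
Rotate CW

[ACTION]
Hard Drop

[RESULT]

   ████   │Next:       
          │████        
          │            
          │            
          │            
          │            
          │Score:      
          │0           
          │            
          │            
          │            
          │            
          │            
          │            
          │            
          │            
          │            
   ▒      │            
   ▒      │            
   ▒▒     │            
          │            
          │            
          │            
          │            
          │            
          │            


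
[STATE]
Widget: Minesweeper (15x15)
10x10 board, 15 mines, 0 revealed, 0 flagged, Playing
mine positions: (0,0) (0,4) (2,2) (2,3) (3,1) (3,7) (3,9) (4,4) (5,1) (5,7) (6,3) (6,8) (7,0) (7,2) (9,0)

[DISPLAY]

■■■■■■■■■■     
■■■■■■■■■■     
■■■■■■■■■■     
■■■■■■■■■■     
■■■■■■■■■■     
■■■■■■■■■■     
■■■■■■■■■■     
■■■■■■■■■■     
■■■■■■■■■■     
■■■■■■■■■■     
               
               
               
               
               


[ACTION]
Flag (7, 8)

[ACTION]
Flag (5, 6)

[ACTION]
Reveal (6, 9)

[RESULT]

■■■■■■■■■■     
■■■■■■■■■■     
■■■■■■■■■■     
■■■■■■■■■■     
■■■■■■■■■■     
■■■■■■⚑■■■     
■■■■■■■■■1     
■■■■■■■■⚑■     
■■■■■■■■■■     
■■■■■■■■■■     
               
               
               
               
               


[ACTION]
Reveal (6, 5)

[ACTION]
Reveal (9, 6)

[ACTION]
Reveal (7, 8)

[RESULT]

■■■■■■■■■■     
■■■■■■■■■■     
■■■■■■■■■■     
■■■■■■■■■■     
■■■■■■■■■■     
■■■■211■■■     
■■■■1 12■1     
■■■21  111     
■311           
■1             
               
               
               
               
               


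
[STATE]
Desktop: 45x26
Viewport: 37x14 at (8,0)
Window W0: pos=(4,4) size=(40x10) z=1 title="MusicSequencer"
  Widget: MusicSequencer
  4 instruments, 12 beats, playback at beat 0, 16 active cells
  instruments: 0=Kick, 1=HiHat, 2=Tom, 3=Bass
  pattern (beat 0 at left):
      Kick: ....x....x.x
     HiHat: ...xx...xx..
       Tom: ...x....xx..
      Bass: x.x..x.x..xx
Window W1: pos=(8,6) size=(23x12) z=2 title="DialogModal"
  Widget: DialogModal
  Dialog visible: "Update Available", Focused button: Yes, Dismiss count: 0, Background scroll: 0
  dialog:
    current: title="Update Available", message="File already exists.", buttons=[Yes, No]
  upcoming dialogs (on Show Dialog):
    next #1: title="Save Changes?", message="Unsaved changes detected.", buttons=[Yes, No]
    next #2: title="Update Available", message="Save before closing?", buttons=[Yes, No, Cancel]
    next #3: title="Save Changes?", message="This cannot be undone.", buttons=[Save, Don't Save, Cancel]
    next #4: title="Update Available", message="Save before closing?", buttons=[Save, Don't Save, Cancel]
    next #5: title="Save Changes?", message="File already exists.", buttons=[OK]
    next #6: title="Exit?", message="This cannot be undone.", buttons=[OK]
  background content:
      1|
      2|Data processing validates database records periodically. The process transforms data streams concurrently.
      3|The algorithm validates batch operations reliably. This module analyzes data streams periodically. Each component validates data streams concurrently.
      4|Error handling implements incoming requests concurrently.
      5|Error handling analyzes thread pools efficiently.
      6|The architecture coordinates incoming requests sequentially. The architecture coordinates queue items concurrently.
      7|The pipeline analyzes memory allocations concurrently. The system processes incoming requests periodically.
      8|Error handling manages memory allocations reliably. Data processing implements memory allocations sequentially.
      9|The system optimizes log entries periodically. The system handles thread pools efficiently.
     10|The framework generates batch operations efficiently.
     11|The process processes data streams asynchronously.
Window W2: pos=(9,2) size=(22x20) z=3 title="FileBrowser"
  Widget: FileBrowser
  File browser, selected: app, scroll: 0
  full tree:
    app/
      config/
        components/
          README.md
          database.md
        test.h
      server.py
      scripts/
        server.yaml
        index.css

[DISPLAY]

                                     
                                     
 ┏━━━━━━━━━━━━━━━━━━━━┓              
 ┃ FileBrowser        ┃              
━┠────────────────────┨━━━━━━━━━━━━┓ 
s┃> [-] app/          ┃            ┃ 
┏┃    [+] config/     ┃────────────┨ 
┃┃    server.py       ┃            ┃ 
┠┃    [+] scripts/    ┃            ┃ 
┃┃                    ┃            ┃ 
┃┃                    ┃            ┃ 
┃┃                    ┃            ┃ 
┃┃                    ┃            ┃ 
┃┃                    ┃━━━━━━━━━━━━┛ 


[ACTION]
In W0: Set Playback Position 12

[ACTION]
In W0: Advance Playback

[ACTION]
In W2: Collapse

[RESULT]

                                     
                                     
 ┏━━━━━━━━━━━━━━━━━━━━┓              
 ┃ FileBrowser        ┃              
━┠────────────────────┨━━━━━━━━━━━━┓ 
s┃> [+] app/          ┃            ┃ 
┏┃                    ┃────────────┨ 
┃┃                    ┃            ┃ 
┠┃                    ┃            ┃ 
┃┃                    ┃            ┃ 
┃┃                    ┃            ┃ 
┃┃                    ┃            ┃ 
┃┃                    ┃            ┃ 
┃┃                    ┃━━━━━━━━━━━━┛ 


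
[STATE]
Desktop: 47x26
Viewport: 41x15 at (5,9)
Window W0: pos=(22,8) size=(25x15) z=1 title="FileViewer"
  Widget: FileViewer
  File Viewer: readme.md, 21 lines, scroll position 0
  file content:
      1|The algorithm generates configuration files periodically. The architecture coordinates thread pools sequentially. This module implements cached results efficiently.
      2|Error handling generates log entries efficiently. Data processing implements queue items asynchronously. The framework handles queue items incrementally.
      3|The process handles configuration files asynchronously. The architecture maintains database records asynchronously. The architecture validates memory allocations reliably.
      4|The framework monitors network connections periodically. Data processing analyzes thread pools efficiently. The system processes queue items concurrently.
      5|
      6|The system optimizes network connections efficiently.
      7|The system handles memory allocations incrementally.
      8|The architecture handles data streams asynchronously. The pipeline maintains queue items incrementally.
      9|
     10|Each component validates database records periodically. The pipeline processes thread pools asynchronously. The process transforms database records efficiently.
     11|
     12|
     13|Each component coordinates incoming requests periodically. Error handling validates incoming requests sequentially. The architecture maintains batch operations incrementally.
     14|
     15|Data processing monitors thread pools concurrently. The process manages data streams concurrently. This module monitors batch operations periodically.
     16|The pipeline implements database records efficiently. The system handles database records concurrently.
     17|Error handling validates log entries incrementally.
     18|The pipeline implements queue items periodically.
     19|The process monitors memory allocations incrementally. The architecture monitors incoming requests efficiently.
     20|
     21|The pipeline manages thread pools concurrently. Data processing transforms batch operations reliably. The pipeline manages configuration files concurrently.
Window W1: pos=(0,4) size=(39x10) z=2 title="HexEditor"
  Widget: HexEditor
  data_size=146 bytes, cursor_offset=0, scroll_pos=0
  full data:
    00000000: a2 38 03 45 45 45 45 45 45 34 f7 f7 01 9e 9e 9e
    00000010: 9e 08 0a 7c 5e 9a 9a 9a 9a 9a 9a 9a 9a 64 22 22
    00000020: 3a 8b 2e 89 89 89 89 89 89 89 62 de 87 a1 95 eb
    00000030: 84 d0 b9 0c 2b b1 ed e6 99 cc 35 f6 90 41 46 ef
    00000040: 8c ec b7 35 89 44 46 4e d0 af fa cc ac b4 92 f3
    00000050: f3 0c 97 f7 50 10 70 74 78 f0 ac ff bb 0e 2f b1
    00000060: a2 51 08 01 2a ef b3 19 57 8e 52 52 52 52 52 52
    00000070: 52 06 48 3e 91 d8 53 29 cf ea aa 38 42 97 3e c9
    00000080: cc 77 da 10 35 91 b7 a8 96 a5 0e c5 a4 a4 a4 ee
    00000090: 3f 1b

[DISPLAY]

0020  3a 8b 2e 89 89 89 89 89  89┃       
0030  84 d0 b9 0c 2b b1 ed e6  99┃───────
0040  8c ec b7 35 89 44 46 4e  d0┃nerate▲
0050  f3 0c 97 f7 50 10 70 74  78┃enerat█
━━━━━━━━━━━━━━━━━━━━━━━━━━━━━━━━━┛les co░
                 ┃The framework monitors░
                 ┃                      ░
                 ┃The system optimizes n░
                 ┃The system handles mem░
                 ┃The architecture handl░
                 ┃                      ░
                 ┃Each component validat░
                 ┃                      ▼
                 ┗━━━━━━━━━━━━━━━━━━━━━━━
                                         


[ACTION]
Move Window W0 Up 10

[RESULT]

0020  3a 8b 2e 89 89 89 89 89  89┃es mem░
0030  84 d0 b9 0c 2b b1 ed e6  99┃ handl░
0040  8c ec b7 35 89 44 46 4e  d0┃      ░
0050  f3 0c 97 f7 50 10 70 74  78┃alidat░
━━━━━━━━━━━━━━━━━━━━━━━━━━━━━━━━━┛      ▼
                 ┗━━━━━━━━━━━━━━━━━━━━━━━
                                         
                                         
                                         
                                         
                                         
                                         
                                         
                                         
                                         


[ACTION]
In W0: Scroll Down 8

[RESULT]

0020  3a 8b 2e 89 89 89 89 89  89┃monito░
0030  84 d0 b9 0c 2b b1 ed e6  99┃lement░
0040  8c ec b7 35 89 44 46 4e  d0┃alidat█
0050  f3 0c 97 f7 50 10 70 74  78┃lement░
━━━━━━━━━━━━━━━━━━━━━━━━━━━━━━━━━┛tors m▼
                 ┗━━━━━━━━━━━━━━━━━━━━━━━
                                         
                                         
                                         
                                         
                                         
                                         
                                         
                                         
                                         


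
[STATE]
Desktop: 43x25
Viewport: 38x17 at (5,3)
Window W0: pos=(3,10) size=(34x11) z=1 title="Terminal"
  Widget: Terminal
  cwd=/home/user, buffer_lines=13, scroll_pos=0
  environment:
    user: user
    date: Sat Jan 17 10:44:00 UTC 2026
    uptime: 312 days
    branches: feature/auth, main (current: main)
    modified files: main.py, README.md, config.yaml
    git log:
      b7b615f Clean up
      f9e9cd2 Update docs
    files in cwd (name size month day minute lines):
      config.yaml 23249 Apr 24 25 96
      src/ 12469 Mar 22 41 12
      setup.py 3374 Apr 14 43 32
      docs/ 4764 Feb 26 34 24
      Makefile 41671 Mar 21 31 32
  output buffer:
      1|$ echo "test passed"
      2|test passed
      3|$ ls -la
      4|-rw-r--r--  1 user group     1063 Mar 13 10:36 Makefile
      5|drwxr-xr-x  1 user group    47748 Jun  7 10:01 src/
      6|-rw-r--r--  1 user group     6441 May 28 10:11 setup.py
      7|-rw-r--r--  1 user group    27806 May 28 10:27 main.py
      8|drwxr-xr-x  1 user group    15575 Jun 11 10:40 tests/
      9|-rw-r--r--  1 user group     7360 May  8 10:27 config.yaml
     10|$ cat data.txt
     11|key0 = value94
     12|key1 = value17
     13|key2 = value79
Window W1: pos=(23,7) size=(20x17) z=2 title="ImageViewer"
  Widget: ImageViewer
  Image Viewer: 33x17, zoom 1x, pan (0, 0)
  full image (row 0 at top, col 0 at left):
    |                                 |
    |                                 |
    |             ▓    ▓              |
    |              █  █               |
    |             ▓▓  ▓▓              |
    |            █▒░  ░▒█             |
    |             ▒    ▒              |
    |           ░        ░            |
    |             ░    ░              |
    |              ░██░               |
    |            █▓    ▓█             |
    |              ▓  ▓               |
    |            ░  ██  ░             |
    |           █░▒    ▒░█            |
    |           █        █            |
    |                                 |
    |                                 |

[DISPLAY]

                                      
                                      
                                      
                                      
                  ┏━━━━━━━━━━━━━━━━━━┓
                  ┃ ImageViewer      ┃
                  ┠──────────────────┨
━━━━━━━━━━━━━━━━━━┃                  ┃
Terminal          ┃                  ┃
──────────────────┃             ▓    ┃
 echo "test passed┃              █  █┃
est passed        ┃             ▓▓  ▓┃
 ls -la           ┃            █▒░  ░┃
rw-r--r--  1 user ┃             ▒    ┃
rwxr-xr-x  1 user ┃           ░      ┃
rw-r--r--  1 user ┃             ░    ┃
rw-r--r--  1 user ┃              ░██░┃


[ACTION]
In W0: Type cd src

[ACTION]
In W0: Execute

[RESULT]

                                      
                                      
                                      
                                      
                  ┏━━━━━━━━━━━━━━━━━━┓
                  ┃ ImageViewer      ┃
                  ┠──────────────────┨
━━━━━━━━━━━━━━━━━━┃                  ┃
Terminal          ┃                  ┃
──────────────────┃             ▓    ┃
 cat data.txt     ┃              █  █┃
ey0 = value94     ┃             ▓▓  ▓┃
ey1 = value17     ┃            █▒░  ░┃
ey2 = value79     ┃             ▒    ┃
 cd src           ┃           ░      ┃
                  ┃             ░    ┃
 █                ┃              ░██░┃


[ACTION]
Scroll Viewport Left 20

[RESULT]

                                      
                                      
                                      
                                      
                       ┏━━━━━━━━━━━━━━
                       ┃ ImageViewer  
                       ┠──────────────
   ┏━━━━━━━━━━━━━━━━━━━┃              
   ┃ Terminal          ┃              
   ┠───────────────────┃             ▓
   ┃$ cat data.txt     ┃              
   ┃key0 = value94     ┃             ▓
   ┃key1 = value17     ┃            █▒
   ┃key2 = value79     ┃             ▒
   ┃$ cd src           ┃           ░  
   ┃                   ┃             ░
   ┃$ █                ┃              


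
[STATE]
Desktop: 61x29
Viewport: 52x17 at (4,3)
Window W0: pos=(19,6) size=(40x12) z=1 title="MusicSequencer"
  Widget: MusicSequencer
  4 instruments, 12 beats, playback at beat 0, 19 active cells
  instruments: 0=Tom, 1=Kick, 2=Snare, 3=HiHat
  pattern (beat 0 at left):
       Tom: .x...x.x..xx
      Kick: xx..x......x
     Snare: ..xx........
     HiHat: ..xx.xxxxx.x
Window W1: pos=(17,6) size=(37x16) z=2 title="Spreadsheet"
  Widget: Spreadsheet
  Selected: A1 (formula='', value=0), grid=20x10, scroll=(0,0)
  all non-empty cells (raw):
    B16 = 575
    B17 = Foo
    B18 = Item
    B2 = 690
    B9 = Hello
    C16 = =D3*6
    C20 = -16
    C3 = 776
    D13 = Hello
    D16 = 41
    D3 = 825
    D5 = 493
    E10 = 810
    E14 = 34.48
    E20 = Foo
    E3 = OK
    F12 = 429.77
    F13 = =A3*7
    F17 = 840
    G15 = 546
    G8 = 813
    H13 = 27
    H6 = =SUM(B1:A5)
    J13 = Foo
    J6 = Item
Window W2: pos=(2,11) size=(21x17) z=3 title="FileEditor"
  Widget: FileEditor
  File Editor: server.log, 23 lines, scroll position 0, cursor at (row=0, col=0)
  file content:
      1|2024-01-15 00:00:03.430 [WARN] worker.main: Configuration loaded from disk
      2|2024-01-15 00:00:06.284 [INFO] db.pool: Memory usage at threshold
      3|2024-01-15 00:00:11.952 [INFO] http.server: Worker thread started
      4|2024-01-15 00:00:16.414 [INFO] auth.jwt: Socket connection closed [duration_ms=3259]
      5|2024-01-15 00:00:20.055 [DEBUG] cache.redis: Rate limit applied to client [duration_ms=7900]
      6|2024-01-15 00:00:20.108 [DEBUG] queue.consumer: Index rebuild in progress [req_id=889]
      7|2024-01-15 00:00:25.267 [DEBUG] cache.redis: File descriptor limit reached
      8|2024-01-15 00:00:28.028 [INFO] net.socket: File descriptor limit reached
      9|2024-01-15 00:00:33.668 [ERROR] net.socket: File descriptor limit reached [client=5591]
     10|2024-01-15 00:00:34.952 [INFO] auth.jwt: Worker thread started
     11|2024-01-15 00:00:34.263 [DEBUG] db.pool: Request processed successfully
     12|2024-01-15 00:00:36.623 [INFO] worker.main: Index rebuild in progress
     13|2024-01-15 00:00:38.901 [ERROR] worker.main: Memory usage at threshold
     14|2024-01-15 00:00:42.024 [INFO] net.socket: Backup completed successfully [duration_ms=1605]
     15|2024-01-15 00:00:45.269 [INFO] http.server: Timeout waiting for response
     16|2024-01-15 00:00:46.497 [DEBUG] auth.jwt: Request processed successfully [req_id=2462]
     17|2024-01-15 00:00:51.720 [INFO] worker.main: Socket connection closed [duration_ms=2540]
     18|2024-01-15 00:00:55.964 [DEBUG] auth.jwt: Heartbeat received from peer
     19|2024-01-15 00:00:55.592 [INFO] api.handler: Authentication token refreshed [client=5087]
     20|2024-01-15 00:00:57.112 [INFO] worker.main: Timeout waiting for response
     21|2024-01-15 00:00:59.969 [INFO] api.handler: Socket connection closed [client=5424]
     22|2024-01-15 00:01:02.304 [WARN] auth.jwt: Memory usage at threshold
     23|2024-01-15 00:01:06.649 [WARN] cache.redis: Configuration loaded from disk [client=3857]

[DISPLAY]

                                                    
                                                    
                                                    
             ┏━━━━━━━━━━━━━━━━━━━━━━━━━━━━━━━━━━━┓━━
             ┃ Spreadsheet                       ┃  
             ┠───────────────────────────────────┨──
             ┃A1:                                ┃  
             ┃       A       B       C       D   ┃  
━━━━━━━━━━━━━━━━━━┓------------------------------┃  
FileEditor        ┃    [0]       0       0       ┃  
──────────────────┨      0     690       0       ┃  
024-01-15 00:00:0▲┃      0       0     776     82┃  
024-01-15 00:00:0█┃      0       0       0       ┃  
024-01-15 00:00:1░┃      0       0       0     49┃  
024-01-15 00:00:1░┃      0       0       0       ┃━━
024-01-15 00:00:2░┃      0       0       0       ┃  
024-01-15 00:00:2░┃      0       0       0       ┃  


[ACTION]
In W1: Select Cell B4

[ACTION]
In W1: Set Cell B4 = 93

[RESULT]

                                                    
                                                    
                                                    
             ┏━━━━━━━━━━━━━━━━━━━━━━━━━━━━━━━━━━━┓━━
             ┃ Spreadsheet                       ┃  
             ┠───────────────────────────────────┨──
             ┃B4: 93                             ┃  
             ┃       A       B       C       D   ┃  
━━━━━━━━━━━━━━━━━━┓------------------------------┃  
FileEditor        ┃      0       0       0       ┃  
──────────────────┨      0     690       0       ┃  
024-01-15 00:00:0▲┃      0       0     776     82┃  
024-01-15 00:00:0█┃      0    [93]       0       ┃  
024-01-15 00:00:1░┃      0       0       0     49┃  
024-01-15 00:00:1░┃      0       0       0       ┃━━
024-01-15 00:00:2░┃      0       0       0       ┃  
024-01-15 00:00:2░┃      0       0       0       ┃  


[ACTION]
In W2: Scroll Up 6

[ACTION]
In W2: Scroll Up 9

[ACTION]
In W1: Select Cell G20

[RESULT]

                                                    
                                                    
                                                    
             ┏━━━━━━━━━━━━━━━━━━━━━━━━━━━━━━━━━━━┓━━
             ┃ Spreadsheet                       ┃  
             ┠───────────────────────────────────┨──
             ┃G20:                               ┃  
             ┃       A       B       C       D   ┃  
━━━━━━━━━━━━━━━━━━┓------------------------------┃  
FileEditor        ┃      0       0       0       ┃  
──────────────────┨      0     690       0       ┃  
024-01-15 00:00:0▲┃      0       0     776     82┃  
024-01-15 00:00:0█┃      0      93       0       ┃  
024-01-15 00:00:1░┃      0       0       0     49┃  
024-01-15 00:00:1░┃      0       0       0       ┃━━
024-01-15 00:00:2░┃      0       0       0       ┃  
024-01-15 00:00:2░┃      0       0       0       ┃  


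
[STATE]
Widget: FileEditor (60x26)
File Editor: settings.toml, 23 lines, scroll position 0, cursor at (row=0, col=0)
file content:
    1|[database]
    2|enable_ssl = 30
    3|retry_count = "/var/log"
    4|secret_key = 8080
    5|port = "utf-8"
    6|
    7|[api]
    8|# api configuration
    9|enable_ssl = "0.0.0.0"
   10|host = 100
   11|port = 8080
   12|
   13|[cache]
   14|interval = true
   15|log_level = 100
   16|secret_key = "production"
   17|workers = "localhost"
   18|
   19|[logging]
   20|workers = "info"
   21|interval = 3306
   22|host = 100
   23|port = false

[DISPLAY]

█database]                                                 ▲
enable_ssl = 30                                            █
retry_count = "/var/log"                                   ░
secret_key = 8080                                          ░
port = "utf-8"                                             ░
                                                           ░
[api]                                                      ░
# api configuration                                        ░
enable_ssl = "0.0.0.0"                                     ░
host = 100                                                 ░
port = 8080                                                ░
                                                           ░
[cache]                                                    ░
interval = true                                            ░
log_level = 100                                            ░
secret_key = "production"                                  ░
workers = "localhost"                                      ░
                                                           ░
[logging]                                                  ░
workers = "info"                                           ░
interval = 3306                                            ░
host = 100                                                 ░
port = false                                               ░
                                                           ░
                                                           ░
                                                           ▼


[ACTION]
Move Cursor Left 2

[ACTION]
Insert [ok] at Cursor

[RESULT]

ok█database]                                               ▲
enable_ssl = 30                                            █
retry_count = "/var/log"                                   ░
secret_key = 8080                                          ░
port = "utf-8"                                             ░
                                                           ░
[api]                                                      ░
# api configuration                                        ░
enable_ssl = "0.0.0.0"                                     ░
host = 100                                                 ░
port = 8080                                                ░
                                                           ░
[cache]                                                    ░
interval = true                                            ░
log_level = 100                                            ░
secret_key = "production"                                  ░
workers = "localhost"                                      ░
                                                           ░
[logging]                                                  ░
workers = "info"                                           ░
interval = 3306                                            ░
host = 100                                                 ░
port = false                                               ░
                                                           ░
                                                           ░
                                                           ▼


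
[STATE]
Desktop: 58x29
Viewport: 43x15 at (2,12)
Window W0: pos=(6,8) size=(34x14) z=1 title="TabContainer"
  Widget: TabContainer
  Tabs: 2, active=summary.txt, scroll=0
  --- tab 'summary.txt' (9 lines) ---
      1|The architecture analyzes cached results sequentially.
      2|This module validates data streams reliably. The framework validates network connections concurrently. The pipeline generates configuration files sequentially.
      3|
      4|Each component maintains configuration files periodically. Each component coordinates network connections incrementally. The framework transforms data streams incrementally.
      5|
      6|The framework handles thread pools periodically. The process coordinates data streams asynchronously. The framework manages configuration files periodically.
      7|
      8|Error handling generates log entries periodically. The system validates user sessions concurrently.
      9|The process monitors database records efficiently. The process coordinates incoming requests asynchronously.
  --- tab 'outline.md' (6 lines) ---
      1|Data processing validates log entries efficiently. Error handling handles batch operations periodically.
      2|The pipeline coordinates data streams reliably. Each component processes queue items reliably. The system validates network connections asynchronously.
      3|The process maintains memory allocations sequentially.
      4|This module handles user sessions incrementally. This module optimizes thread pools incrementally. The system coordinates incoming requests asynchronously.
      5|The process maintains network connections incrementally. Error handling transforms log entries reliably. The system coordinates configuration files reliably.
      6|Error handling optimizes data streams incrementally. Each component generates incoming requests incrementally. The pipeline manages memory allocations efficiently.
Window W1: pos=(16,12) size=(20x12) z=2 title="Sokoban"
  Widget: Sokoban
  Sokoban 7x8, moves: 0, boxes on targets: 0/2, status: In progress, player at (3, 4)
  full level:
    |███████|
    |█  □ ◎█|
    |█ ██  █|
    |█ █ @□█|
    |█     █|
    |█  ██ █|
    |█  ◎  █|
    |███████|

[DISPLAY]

    ┃─────────┏━━━━━━━━━━━━━━━━━━┓───┃     
    ┃The archi┃ Sokoban          ┃hed┃     
    ┃This modu┠──────────────────┨rea┃     
    ┃         ┃███████           ┃   ┃     
    ┃Each comp┃█  □ ◎█           ┃igu┃     
    ┃         ┃█ ██  █           ┃   ┃     
    ┃The frame┃█ █ @□█           ┃poo┃     
    ┃         ┃█     █           ┃   ┃     
    ┃Error han┃█  ██ █           ┃ent┃     
    ┗━━━━━━━━━┃█  ◎  █           ┃━━━┛     
              ┃███████           ┃         
              ┗━━━━━━━━━━━━━━━━━━┛         
                                           
                                           
                                           


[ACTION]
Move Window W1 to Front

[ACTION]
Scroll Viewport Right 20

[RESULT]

─┏━━━━━━━━━━━━━━━━━━┓───┃                  
i┃ Sokoban          ┃hed┃                  
u┠──────────────────┨rea┃                  
 ┃███████           ┃   ┃                  
p┃█  □ ◎█           ┃igu┃                  
 ┃█ ██  █           ┃   ┃                  
e┃█ █ @□█           ┃poo┃                  
 ┃█     █           ┃   ┃                  
n┃█  ██ █           ┃ent┃                  
━┃█  ◎  █           ┃━━━┛                  
 ┃███████           ┃                      
 ┗━━━━━━━━━━━━━━━━━━┛                      
                                           
                                           
                                           


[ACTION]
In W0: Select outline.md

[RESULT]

─┏━━━━━━━━━━━━━━━━━━┓───┃                  
c┃ Sokoban          ┃ en┃                  
l┠──────────────────┨ st┃                  
e┃███████           ┃all┃                  
u┃█  □ ◎█           ┃ion┃                  
e┃█ ██  █           ┃ co┃                  
n┃█ █ @□█           ┃ st┃                  
 ┃█     █           ┃   ┃                  
 ┃█  ██ █           ┃   ┃                  
━┃█  ◎  █           ┃━━━┛                  
 ┃███████           ┃                      
 ┗━━━━━━━━━━━━━━━━━━┛                      
                                           
                                           
                                           
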